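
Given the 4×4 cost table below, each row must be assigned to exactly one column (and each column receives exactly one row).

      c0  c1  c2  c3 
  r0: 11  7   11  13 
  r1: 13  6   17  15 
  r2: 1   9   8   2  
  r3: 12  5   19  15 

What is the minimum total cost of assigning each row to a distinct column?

one of 2 optimal assignments: row0→col2 (cost 11), row1→col0 (cost 13), row2→col3 (cost 2), row3→col1 (cost 5)
total = 11 + 13 + 2 + 5 = 31

Minimum assignment cost: 31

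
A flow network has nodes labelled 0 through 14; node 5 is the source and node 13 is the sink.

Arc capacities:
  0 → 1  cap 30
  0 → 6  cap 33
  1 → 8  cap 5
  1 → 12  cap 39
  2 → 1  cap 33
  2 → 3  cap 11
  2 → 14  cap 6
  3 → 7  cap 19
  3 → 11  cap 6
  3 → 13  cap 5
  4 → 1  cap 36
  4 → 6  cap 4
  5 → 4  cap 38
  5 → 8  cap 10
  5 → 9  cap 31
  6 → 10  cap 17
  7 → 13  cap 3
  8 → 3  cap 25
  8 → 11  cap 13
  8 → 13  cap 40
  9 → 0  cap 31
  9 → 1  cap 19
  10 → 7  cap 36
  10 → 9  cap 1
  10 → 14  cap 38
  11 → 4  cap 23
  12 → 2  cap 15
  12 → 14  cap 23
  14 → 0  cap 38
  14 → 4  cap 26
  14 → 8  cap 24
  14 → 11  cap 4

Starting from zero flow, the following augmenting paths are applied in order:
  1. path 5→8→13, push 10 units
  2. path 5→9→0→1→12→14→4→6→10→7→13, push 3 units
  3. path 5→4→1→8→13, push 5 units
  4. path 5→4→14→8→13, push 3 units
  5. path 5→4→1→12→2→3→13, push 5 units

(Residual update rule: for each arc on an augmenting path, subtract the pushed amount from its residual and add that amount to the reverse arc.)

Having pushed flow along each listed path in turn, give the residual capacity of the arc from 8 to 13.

Residual capacity of (8,13): 22

after path 1 (5→8→13, push 10): res(8,13)=30
after path 2 (5→9→0→1→12→14→4→6→10→7→13, push 3): res(8,13)=30
after path 3 (5→4→1→8→13, push 5): res(8,13)=25
after path 4 (5→4→14→8→13, push 3): res(8,13)=22
after path 5 (5→4→1→12→2→3→13, push 5): res(8,13)=22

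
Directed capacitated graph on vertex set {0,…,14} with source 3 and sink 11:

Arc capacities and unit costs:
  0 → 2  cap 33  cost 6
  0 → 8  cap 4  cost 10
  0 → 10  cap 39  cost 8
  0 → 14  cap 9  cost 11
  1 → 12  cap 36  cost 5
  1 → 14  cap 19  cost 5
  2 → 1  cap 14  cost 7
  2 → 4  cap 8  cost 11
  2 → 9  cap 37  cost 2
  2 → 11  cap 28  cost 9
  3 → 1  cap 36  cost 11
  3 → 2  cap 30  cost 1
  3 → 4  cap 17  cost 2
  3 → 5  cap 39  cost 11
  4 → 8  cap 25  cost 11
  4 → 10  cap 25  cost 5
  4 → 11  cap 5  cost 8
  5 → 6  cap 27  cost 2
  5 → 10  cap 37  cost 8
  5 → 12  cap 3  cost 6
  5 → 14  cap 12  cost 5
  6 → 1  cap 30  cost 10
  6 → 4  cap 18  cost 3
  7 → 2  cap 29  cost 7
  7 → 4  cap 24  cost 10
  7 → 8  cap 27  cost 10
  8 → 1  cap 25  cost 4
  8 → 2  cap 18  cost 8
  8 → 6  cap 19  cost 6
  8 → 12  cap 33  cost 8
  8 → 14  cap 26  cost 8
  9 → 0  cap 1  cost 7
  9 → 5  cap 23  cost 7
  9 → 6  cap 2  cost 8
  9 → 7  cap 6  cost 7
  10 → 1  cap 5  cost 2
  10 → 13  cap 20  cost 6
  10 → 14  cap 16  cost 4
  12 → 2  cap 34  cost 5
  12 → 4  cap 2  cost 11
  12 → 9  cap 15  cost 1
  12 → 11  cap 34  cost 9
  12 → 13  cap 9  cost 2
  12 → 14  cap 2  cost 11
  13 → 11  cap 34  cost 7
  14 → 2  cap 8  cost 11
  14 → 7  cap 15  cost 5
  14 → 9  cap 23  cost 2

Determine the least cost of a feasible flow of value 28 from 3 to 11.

shortest-cost path #1: 3→4→11 push 5 @ unit cost 10 (adds 50)
shortest-cost path #2: 3→2→11 push 23 @ unit cost 10 (adds 230)
total cost = 280

Minimum cost for 28 units: 280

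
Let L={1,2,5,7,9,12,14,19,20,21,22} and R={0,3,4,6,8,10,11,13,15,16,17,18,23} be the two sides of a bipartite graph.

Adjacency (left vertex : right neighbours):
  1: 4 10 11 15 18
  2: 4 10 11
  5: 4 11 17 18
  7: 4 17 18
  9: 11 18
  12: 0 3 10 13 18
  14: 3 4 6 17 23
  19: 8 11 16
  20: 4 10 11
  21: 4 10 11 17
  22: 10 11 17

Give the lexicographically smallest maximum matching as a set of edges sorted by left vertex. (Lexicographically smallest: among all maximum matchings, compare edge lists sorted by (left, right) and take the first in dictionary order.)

Lex-smallest maximum matching: {(1,15), (2,4), (5,11), (7,17), (9,18), (12,0), (14,3), (19,8), (20,10)}

|M| = 9 (so the lex-smallest maximum matching has 9 edges)
process left vertices in ascending order; for each, take the smallest-labelled available neighbour that still permits 9 edges overall, or leave it unmatched if none does
lex-smallest matching: {1-15, 2-4, 5-11, 7-17, 9-18, 12-0, 14-3, 19-8, 20-10}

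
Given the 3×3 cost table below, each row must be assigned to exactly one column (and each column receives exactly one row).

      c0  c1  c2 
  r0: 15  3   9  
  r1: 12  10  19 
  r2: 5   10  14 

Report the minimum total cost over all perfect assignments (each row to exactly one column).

Minimum assignment cost: 24

optimal assignment: row0→col2 (cost 9), row1→col1 (cost 10), row2→col0 (cost 5)
total = 9 + 10 + 5 = 24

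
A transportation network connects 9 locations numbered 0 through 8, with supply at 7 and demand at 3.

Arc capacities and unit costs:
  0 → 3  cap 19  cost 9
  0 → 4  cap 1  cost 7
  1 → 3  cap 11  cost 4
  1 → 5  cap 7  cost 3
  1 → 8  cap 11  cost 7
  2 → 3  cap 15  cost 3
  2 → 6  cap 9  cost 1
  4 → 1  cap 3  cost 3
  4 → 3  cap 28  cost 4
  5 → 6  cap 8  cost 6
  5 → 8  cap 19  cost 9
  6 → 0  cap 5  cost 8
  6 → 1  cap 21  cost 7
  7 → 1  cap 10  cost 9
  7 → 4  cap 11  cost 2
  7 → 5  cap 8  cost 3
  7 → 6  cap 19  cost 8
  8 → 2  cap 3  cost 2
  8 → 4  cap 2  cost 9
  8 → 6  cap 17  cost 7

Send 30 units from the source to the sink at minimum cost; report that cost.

shortest-cost path #1: 7→4→3 push 11 @ unit cost 6 (adds 66)
shortest-cost path #2: 7→1→3 push 10 @ unit cost 13 (adds 130)
shortest-cost path #3: 7→5→8→2→3 push 3 @ unit cost 17 (adds 51)
shortest-cost path #4: 7→6→1→3 push 1 @ unit cost 19 (adds 19)
shortest-cost path #5: 7→6→0→3 push 5 @ unit cost 25 (adds 125)
total cost = 391

Minimum cost for 30 units: 391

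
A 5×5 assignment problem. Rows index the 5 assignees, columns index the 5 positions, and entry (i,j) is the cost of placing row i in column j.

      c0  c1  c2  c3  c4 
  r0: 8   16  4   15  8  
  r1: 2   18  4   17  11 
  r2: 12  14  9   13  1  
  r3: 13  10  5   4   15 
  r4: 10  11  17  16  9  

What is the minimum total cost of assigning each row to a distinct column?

Minimum assignment cost: 22

optimal assignment: row0→col2 (cost 4), row1→col0 (cost 2), row2→col4 (cost 1), row3→col3 (cost 4), row4→col1 (cost 11)
total = 4 + 2 + 1 + 4 + 11 = 22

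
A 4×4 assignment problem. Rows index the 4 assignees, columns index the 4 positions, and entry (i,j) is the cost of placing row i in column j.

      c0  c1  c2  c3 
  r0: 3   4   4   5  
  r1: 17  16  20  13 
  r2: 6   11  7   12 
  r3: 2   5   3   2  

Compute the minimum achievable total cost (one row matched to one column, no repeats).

one of 2 optimal assignments: row0→col1 (cost 4), row1→col3 (cost 13), row2→col0 (cost 6), row3→col2 (cost 3)
total = 4 + 13 + 6 + 3 = 26

Minimum assignment cost: 26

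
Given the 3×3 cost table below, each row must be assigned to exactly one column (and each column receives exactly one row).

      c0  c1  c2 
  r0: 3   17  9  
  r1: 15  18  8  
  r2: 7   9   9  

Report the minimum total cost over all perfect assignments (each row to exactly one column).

optimal assignment: row0→col0 (cost 3), row1→col2 (cost 8), row2→col1 (cost 9)
total = 3 + 8 + 9 = 20

Minimum assignment cost: 20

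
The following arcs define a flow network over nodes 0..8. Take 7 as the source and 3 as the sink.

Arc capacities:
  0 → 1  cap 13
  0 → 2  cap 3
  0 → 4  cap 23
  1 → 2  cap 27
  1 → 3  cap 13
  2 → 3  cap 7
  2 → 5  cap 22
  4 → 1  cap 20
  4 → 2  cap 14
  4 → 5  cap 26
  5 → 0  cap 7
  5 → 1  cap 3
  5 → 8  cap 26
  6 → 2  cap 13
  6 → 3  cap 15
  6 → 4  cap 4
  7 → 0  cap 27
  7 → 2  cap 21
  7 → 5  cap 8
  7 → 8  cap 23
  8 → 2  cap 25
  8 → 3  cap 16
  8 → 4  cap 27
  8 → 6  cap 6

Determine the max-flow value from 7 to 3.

augment #1: 7→2→3 bottleneck 7, total now 7
augment #2: 7→8→3 bottleneck 16, total now 23
augment #3: 7→0→1→3 bottleneck 13, total now 36
augment #4: 7→8→6→3 bottleneck 6, total now 42

Maximum flow value: 42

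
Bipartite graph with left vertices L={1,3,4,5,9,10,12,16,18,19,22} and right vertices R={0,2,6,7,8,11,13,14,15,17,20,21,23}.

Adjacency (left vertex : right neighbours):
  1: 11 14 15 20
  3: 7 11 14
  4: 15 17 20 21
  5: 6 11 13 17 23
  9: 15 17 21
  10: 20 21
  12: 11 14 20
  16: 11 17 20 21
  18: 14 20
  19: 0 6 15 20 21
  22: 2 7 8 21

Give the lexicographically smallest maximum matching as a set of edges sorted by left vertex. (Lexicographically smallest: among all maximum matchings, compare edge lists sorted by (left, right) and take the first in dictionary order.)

Lex-smallest maximum matching: {(1,11), (3,7), (4,15), (5,6), (9,17), (10,20), (12,14), (16,21), (19,0), (22,2)}

|M| = 10 (so the lex-smallest maximum matching has 10 edges)
process left vertices in ascending order; for each, take the smallest-labelled available neighbour that still permits 10 edges overall, or leave it unmatched if none does
lex-smallest matching: {1-11, 3-7, 4-15, 5-6, 9-17, 10-20, 12-14, 16-21, 19-0, 22-2}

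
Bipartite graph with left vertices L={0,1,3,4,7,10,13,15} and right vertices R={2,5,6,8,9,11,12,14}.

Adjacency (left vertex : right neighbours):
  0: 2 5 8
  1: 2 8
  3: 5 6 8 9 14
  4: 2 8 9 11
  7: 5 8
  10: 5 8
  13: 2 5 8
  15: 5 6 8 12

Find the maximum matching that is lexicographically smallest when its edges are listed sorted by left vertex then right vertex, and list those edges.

|M| = 6 (so the lex-smallest maximum matching has 6 edges)
process left vertices in ascending order; for each, take the smallest-labelled available neighbour that still permits 6 edges overall, or leave it unmatched if none does
lex-smallest matching: {0-2, 1-8, 3-6, 4-9, 7-5, 15-12}

Lex-smallest maximum matching: {(0,2), (1,8), (3,6), (4,9), (7,5), (15,12)}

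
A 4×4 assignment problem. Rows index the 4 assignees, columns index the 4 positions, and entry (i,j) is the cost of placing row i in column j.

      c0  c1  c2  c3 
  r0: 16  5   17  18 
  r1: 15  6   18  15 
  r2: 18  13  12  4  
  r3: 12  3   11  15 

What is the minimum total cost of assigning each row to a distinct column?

optimal assignment: row0→col1 (cost 5), row1→col0 (cost 15), row2→col3 (cost 4), row3→col2 (cost 11)
total = 5 + 15 + 4 + 11 = 35

Minimum assignment cost: 35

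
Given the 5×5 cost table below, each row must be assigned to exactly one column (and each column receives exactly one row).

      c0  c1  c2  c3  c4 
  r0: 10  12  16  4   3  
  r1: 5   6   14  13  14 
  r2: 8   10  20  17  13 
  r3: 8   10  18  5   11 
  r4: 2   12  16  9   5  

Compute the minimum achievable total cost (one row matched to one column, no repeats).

Minimum assignment cost: 34

optimal assignment: row0→col4 (cost 3), row1→col2 (cost 14), row2→col1 (cost 10), row3→col3 (cost 5), row4→col0 (cost 2)
total = 3 + 14 + 10 + 5 + 2 = 34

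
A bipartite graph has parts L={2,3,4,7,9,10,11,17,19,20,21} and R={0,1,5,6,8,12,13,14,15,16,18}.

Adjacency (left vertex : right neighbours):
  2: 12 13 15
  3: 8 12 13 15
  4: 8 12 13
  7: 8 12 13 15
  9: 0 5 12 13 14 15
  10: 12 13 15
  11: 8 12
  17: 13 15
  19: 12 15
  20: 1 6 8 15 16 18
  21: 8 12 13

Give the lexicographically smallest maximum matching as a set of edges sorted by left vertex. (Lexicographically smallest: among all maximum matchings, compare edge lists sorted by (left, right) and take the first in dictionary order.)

|M| = 6 (so the lex-smallest maximum matching has 6 edges)
process left vertices in ascending order; for each, take the smallest-labelled available neighbour that still permits 6 edges overall, or leave it unmatched if none does
lex-smallest matching: {2-12, 3-8, 4-13, 7-15, 9-0, 20-1}

Lex-smallest maximum matching: {(2,12), (3,8), (4,13), (7,15), (9,0), (20,1)}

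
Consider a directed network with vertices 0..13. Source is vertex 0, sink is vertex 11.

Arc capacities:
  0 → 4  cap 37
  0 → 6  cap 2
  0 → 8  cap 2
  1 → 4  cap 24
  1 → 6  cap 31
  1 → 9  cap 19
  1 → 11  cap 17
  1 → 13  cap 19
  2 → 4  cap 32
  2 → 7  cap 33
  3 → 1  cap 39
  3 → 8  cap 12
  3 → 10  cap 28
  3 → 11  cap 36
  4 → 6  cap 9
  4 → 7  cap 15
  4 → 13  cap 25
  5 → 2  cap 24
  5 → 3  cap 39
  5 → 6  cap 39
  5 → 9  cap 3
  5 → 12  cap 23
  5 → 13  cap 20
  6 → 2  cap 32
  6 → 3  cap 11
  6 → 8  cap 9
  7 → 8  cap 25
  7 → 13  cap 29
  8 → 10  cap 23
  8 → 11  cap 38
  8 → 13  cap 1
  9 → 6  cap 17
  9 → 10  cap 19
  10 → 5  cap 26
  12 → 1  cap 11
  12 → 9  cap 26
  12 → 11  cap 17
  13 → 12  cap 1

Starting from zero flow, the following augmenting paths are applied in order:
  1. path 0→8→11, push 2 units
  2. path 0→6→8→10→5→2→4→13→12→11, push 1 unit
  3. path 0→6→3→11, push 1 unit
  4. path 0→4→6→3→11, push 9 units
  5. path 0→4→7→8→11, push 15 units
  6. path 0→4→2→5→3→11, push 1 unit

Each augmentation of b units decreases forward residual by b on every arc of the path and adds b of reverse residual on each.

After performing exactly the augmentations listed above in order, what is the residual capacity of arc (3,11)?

after path 1 (0→8→11, push 2): res(3,11)=36
after path 2 (0→6→8→10→5→2→4→13→12→11, push 1): res(3,11)=36
after path 3 (0→6→3→11, push 1): res(3,11)=35
after path 4 (0→4→6→3→11, push 9): res(3,11)=26
after path 5 (0→4→7→8→11, push 15): res(3,11)=26
after path 6 (0→4→2→5→3→11, push 1): res(3,11)=25

Residual capacity of (3,11): 25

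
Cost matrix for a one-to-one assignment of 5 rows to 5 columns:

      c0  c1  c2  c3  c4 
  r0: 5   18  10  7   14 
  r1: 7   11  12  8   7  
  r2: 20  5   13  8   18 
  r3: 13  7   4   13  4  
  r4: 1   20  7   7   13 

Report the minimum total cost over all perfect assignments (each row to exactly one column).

optimal assignment: row0→col3 (cost 7), row1→col4 (cost 7), row2→col1 (cost 5), row3→col2 (cost 4), row4→col0 (cost 1)
total = 7 + 7 + 5 + 4 + 1 = 24

Minimum assignment cost: 24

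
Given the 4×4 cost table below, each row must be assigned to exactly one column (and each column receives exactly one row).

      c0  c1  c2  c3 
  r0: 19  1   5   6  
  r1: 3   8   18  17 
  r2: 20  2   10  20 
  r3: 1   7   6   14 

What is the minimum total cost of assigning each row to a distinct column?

optimal assignment: row0→col3 (cost 6), row1→col0 (cost 3), row2→col1 (cost 2), row3→col2 (cost 6)
total = 6 + 3 + 2 + 6 = 17

Minimum assignment cost: 17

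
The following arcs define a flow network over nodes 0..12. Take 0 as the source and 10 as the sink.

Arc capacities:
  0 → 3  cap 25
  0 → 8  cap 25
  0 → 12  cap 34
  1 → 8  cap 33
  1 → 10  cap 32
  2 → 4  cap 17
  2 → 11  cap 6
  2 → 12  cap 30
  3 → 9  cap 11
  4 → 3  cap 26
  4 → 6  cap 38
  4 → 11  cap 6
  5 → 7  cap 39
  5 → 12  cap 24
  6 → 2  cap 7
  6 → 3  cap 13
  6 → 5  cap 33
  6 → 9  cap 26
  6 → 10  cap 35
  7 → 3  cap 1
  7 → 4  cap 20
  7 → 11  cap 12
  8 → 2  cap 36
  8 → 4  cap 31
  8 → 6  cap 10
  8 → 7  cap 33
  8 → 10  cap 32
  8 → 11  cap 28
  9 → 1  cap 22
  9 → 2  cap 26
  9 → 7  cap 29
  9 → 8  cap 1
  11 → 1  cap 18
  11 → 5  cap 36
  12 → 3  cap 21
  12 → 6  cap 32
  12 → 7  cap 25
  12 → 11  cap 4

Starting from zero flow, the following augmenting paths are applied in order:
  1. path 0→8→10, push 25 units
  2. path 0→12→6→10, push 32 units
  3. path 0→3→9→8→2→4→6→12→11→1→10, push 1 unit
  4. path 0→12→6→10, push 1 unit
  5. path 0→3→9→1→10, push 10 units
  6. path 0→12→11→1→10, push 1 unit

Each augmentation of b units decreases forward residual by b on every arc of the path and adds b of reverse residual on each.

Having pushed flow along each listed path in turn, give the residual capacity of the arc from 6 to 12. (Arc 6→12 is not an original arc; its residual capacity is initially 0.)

Residual capacity of (6,12): 32

after path 1 (0→8→10, push 25): res(6,12)=0
after path 2 (0→12→6→10, push 32): res(6,12)=32
after path 3 (0→3→9→8→2→4→6→12→11→1→10, push 1): res(6,12)=31
after path 4 (0→12→6→10, push 1): res(6,12)=32
after path 5 (0→3→9→1→10, push 10): res(6,12)=32
after path 6 (0→12→11→1→10, push 1): res(6,12)=32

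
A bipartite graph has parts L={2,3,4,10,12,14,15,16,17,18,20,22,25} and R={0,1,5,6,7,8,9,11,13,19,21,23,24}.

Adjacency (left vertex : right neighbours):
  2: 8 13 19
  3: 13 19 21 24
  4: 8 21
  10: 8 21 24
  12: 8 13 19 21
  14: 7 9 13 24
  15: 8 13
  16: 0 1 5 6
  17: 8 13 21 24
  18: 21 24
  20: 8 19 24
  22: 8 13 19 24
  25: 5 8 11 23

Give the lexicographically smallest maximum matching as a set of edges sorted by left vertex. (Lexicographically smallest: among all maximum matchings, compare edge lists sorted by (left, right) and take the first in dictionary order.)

Lex-smallest maximum matching: {(2,8), (3,13), (4,21), (10,24), (12,19), (14,7), (16,0), (25,5)}

|M| = 8 (so the lex-smallest maximum matching has 8 edges)
process left vertices in ascending order; for each, take the smallest-labelled available neighbour that still permits 8 edges overall, or leave it unmatched if none does
lex-smallest matching: {2-8, 3-13, 4-21, 10-24, 12-19, 14-7, 16-0, 25-5}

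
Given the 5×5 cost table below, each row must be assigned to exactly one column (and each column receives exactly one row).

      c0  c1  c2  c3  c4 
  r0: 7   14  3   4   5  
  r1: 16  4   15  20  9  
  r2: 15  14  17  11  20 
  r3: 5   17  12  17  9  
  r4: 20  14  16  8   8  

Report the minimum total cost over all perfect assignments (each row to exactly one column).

Minimum assignment cost: 31

optimal assignment: row0→col2 (cost 3), row1→col1 (cost 4), row2→col3 (cost 11), row3→col0 (cost 5), row4→col4 (cost 8)
total = 3 + 4 + 11 + 5 + 8 = 31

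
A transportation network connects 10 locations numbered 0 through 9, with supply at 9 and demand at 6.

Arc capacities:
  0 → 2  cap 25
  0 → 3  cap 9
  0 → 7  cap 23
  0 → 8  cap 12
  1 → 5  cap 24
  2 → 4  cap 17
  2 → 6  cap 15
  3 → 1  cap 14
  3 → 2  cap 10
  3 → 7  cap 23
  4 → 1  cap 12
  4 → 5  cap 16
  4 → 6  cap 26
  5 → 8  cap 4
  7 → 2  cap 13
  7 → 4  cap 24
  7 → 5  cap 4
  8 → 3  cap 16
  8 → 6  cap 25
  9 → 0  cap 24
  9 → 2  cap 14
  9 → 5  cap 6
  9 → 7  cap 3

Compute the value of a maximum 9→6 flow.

Maximum flow value: 45

augment #1: 9→2→6 bottleneck 14, total now 14
augment #2: 9→0→2→6 bottleneck 1, total now 15
augment #3: 9→0→8→6 bottleneck 12, total now 27
augment #4: 9→5→8→6 bottleneck 4, total now 31
augment #5: 9→7→4→6 bottleneck 3, total now 34
augment #6: 9→0→2→4→6 bottleneck 11, total now 45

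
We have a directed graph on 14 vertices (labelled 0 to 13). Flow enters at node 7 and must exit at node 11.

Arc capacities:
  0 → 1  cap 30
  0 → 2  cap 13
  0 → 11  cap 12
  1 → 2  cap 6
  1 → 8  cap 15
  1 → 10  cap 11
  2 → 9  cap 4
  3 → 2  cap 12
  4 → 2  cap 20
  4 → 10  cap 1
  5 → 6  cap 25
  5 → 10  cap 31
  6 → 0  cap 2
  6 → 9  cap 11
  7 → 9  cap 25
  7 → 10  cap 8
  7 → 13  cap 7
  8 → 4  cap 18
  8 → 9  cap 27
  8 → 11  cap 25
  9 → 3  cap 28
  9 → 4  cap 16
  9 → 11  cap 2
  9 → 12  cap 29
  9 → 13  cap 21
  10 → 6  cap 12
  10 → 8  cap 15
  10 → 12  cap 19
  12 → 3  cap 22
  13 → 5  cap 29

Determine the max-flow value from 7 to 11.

Maximum flow value: 19

augment #1: 7→9→11 bottleneck 2, total now 2
augment #2: 7→10→8→11 bottleneck 8, total now 10
augment #3: 7→9→4→10→8→11 bottleneck 1, total now 11
augment #4: 7→13→5→6→0→11 bottleneck 2, total now 13
augment #5: 7→13→5→10→8→11 bottleneck 5, total now 18
augment #6: 7→9→13→5→10→8→11 bottleneck 1, total now 19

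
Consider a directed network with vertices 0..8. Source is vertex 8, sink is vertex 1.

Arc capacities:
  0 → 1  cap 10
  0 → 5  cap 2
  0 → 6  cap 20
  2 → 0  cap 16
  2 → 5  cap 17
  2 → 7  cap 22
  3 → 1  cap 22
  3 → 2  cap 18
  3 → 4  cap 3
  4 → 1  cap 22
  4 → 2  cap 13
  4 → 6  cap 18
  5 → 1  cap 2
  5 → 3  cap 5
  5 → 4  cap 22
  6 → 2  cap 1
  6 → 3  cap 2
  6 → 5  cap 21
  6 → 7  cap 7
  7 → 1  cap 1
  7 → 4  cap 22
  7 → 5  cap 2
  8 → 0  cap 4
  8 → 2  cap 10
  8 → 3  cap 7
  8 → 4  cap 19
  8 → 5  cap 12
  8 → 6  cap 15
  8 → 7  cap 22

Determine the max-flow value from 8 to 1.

augment #1: 8→0→1 bottleneck 4, total now 4
augment #2: 8→3→1 bottleneck 7, total now 11
augment #3: 8→4→1 bottleneck 19, total now 30
augment #4: 8→5→1 bottleneck 2, total now 32
augment #5: 8→7→1 bottleneck 1, total now 33
augment #6: 8→2→0→1 bottleneck 6, total now 39
augment #7: 8→5→3→1 bottleneck 5, total now 44
augment #8: 8→5→4→1 bottleneck 3, total now 47
augment #9: 8→6→3→1 bottleneck 2, total now 49

Maximum flow value: 49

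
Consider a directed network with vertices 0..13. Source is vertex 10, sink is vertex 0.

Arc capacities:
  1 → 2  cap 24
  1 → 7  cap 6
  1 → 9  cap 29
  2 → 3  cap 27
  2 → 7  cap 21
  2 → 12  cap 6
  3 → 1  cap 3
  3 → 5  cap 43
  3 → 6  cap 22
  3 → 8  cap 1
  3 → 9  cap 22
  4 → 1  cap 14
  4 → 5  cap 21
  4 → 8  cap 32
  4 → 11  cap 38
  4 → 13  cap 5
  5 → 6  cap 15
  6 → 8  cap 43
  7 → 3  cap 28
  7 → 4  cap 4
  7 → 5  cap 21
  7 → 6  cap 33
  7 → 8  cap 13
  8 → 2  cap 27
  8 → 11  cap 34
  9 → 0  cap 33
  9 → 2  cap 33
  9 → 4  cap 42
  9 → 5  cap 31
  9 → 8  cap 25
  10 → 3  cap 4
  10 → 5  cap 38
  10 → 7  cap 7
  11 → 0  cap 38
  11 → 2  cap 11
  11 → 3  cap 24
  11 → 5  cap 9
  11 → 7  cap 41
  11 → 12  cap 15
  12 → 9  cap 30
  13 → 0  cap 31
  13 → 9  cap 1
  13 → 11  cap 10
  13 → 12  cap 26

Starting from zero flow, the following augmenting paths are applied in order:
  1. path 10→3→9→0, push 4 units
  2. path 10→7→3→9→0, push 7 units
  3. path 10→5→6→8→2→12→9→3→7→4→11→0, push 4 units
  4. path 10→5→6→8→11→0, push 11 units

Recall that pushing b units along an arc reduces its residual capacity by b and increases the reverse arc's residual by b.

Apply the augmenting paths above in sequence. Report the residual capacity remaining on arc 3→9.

Residual capacity of (3,9): 15

after path 1 (10→3→9→0, push 4): res(3,9)=18
after path 2 (10→7→3→9→0, push 7): res(3,9)=11
after path 3 (10→5→6→8→2→12→9→3→7→4→11→0, push 4): res(3,9)=15
after path 4 (10→5→6→8→11→0, push 11): res(3,9)=15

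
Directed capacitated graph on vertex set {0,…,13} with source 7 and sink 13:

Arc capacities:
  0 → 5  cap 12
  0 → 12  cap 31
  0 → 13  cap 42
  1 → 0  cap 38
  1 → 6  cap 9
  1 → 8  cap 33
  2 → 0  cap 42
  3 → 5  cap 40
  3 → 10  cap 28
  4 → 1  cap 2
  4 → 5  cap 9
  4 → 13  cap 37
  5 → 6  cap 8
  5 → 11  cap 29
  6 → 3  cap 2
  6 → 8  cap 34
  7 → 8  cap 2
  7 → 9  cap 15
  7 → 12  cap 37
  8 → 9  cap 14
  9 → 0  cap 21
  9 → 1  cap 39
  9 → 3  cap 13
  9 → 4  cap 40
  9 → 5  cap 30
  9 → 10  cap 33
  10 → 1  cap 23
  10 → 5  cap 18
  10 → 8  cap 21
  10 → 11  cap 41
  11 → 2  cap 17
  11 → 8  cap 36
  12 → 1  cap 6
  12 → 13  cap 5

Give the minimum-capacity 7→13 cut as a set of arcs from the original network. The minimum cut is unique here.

augment #1: 7→12→13 push 5
augment #2: 7→9→0→13 push 15
augment #3: 7→8→9→0→13 push 2
augment #4: 7→12→1→0→13 push 6
max flow = 28; residual-reachable set from 7 gives S-side
cut edges (S→T): {(7,8), (7,9), (12,1), (12,13)} total cap 28

Min-cut arcs: {(7,8), (7,9), (12,1), (12,13)} (total capacity 28)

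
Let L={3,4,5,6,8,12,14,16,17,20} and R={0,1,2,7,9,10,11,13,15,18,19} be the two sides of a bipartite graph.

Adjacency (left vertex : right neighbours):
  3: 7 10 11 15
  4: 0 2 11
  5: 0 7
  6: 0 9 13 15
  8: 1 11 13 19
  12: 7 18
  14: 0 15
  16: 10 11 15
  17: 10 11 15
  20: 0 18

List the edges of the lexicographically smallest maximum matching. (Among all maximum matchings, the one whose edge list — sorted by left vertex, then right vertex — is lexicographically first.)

|M| = 9 (so the lex-smallest maximum matching has 9 edges)
process left vertices in ascending order; for each, take the smallest-labelled available neighbour that still permits 9 edges overall, or leave it unmatched if none does
lex-smallest matching: {3-7, 4-2, 5-0, 6-9, 8-1, 12-18, 14-15, 16-10, 17-11}

Lex-smallest maximum matching: {(3,7), (4,2), (5,0), (6,9), (8,1), (12,18), (14,15), (16,10), (17,11)}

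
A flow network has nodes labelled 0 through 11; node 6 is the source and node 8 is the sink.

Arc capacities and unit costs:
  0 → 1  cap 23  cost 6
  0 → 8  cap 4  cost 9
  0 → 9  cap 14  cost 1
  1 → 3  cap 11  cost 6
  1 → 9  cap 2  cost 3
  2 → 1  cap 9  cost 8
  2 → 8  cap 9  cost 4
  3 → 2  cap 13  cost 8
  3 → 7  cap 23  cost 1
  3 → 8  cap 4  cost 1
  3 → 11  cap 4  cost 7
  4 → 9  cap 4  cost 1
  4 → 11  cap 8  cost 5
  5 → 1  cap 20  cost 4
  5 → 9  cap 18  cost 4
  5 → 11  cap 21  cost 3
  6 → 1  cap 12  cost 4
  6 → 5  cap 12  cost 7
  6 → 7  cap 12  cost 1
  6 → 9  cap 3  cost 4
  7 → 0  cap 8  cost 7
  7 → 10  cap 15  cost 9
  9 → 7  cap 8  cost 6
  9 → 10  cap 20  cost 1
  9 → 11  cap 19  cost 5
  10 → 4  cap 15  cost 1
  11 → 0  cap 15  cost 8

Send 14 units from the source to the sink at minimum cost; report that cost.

shortest-cost path #1: 6→1→3→8 push 4 @ unit cost 11 (adds 44)
shortest-cost path #2: 6→7→0→8 push 4 @ unit cost 17 (adds 68)
shortest-cost path #3: 6→1→3→2→8 push 6 @ unit cost 22 (adds 132)
total cost = 244

Minimum cost for 14 units: 244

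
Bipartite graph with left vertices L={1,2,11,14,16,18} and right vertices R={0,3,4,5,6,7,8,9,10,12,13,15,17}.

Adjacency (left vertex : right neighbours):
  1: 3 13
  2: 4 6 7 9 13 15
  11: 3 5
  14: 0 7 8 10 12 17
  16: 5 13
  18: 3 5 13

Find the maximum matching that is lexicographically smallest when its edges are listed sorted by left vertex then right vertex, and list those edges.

Lex-smallest maximum matching: {(1,3), (2,4), (11,5), (14,0), (16,13)}

|M| = 5 (so the lex-smallest maximum matching has 5 edges)
process left vertices in ascending order; for each, take the smallest-labelled available neighbour that still permits 5 edges overall, or leave it unmatched if none does
lex-smallest matching: {1-3, 2-4, 11-5, 14-0, 16-13}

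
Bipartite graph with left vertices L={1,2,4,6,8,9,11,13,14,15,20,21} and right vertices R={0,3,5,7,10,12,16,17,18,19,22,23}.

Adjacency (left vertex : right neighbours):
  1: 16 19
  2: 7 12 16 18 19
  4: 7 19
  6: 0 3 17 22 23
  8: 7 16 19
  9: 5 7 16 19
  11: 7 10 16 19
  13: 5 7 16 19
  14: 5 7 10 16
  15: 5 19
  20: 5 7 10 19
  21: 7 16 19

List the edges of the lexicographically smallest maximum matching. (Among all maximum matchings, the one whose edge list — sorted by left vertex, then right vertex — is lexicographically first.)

Lex-smallest maximum matching: {(1,16), (2,12), (4,7), (6,0), (8,19), (9,5), (11,10)}

|M| = 7 (so the lex-smallest maximum matching has 7 edges)
process left vertices in ascending order; for each, take the smallest-labelled available neighbour that still permits 7 edges overall, or leave it unmatched if none does
lex-smallest matching: {1-16, 2-12, 4-7, 6-0, 8-19, 9-5, 11-10}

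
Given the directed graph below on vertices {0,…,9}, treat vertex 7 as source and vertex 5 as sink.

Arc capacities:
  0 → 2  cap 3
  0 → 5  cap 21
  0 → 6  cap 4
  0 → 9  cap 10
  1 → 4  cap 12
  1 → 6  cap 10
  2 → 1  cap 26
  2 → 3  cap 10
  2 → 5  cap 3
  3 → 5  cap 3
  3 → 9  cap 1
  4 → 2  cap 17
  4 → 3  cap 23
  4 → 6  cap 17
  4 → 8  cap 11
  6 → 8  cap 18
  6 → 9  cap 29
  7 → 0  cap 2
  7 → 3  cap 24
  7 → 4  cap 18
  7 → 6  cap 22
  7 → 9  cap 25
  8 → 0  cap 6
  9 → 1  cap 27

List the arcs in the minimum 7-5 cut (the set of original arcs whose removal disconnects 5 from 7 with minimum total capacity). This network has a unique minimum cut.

augment #1: 7→0→5 push 2
augment #2: 7→3→5 push 3
augment #3: 7→4→2→5 push 3
augment #4: 7→4→8→0→5 push 6
max flow = 14; residual-reachable set from 7 gives S-side
cut edges (S→T): {(2,5), (3,5), (7,0), (8,0)} total cap 14

Min-cut arcs: {(2,5), (3,5), (7,0), (8,0)} (total capacity 14)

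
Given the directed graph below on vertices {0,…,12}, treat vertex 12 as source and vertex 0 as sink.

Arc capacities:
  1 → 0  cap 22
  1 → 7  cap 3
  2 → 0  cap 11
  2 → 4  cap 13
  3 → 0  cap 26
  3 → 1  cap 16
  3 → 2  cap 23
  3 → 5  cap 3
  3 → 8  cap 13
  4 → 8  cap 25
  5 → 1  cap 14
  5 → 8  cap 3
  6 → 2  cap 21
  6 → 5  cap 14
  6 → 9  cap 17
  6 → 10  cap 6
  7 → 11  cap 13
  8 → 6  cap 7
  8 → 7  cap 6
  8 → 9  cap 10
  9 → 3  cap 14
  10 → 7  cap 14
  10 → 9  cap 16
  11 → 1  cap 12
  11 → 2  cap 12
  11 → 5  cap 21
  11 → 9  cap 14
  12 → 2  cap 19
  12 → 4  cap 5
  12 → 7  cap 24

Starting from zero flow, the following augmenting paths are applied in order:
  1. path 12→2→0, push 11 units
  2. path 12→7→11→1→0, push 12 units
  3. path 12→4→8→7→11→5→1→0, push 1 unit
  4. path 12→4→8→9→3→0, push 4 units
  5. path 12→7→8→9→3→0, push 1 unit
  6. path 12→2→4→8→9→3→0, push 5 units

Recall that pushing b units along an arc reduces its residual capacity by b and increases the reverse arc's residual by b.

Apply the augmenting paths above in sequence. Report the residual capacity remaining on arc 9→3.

after path 1 (12→2→0, push 11): res(9,3)=14
after path 2 (12→7→11→1→0, push 12): res(9,3)=14
after path 3 (12→4→8→7→11→5→1→0, push 1): res(9,3)=14
after path 4 (12→4→8→9→3→0, push 4): res(9,3)=10
after path 5 (12→7→8→9→3→0, push 1): res(9,3)=9
after path 6 (12→2→4→8→9→3→0, push 5): res(9,3)=4

Residual capacity of (9,3): 4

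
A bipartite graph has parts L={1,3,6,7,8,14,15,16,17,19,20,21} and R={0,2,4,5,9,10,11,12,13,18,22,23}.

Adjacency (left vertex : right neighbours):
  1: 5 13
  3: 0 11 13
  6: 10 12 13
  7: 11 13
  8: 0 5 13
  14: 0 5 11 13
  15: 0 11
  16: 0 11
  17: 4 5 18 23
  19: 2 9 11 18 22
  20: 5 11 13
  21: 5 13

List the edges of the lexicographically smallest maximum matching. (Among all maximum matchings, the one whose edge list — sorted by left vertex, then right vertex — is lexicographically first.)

Lex-smallest maximum matching: {(1,5), (3,0), (6,10), (7,11), (8,13), (17,4), (19,2)}

|M| = 7 (so the lex-smallest maximum matching has 7 edges)
process left vertices in ascending order; for each, take the smallest-labelled available neighbour that still permits 7 edges overall, or leave it unmatched if none does
lex-smallest matching: {1-5, 3-0, 6-10, 7-11, 8-13, 17-4, 19-2}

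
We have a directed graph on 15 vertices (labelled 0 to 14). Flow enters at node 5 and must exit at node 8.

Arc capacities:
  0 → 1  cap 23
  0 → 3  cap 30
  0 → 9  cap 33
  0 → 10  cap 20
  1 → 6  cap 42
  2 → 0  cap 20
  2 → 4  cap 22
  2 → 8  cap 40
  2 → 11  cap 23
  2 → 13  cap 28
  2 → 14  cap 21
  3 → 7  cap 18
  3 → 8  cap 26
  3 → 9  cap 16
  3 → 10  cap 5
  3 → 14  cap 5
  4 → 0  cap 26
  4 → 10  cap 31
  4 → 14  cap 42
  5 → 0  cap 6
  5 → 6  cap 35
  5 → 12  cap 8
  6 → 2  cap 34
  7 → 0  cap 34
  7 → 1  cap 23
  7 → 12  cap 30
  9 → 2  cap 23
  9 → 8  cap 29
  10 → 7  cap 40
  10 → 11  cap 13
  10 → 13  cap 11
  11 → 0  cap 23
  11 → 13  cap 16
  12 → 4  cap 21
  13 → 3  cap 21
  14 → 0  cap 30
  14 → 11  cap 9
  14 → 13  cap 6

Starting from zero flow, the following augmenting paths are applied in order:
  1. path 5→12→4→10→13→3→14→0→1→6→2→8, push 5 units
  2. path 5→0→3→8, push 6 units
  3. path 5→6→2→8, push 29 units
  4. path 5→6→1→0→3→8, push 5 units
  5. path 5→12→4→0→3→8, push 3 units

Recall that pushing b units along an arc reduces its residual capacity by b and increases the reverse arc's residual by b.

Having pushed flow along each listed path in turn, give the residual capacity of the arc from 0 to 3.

Residual capacity of (0,3): 16

after path 1 (5→12→4→10→13→3→14→0→1→6→2→8, push 5): res(0,3)=30
after path 2 (5→0→3→8, push 6): res(0,3)=24
after path 3 (5→6→2→8, push 29): res(0,3)=24
after path 4 (5→6→1→0→3→8, push 5): res(0,3)=19
after path 5 (5→12→4→0→3→8, push 3): res(0,3)=16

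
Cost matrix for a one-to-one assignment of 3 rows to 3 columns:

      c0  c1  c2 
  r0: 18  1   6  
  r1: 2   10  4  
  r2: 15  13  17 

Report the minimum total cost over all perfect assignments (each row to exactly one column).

Minimum assignment cost: 20

one of 2 optimal assignments: row0→col1 (cost 1), row1→col0 (cost 2), row2→col2 (cost 17)
total = 1 + 2 + 17 = 20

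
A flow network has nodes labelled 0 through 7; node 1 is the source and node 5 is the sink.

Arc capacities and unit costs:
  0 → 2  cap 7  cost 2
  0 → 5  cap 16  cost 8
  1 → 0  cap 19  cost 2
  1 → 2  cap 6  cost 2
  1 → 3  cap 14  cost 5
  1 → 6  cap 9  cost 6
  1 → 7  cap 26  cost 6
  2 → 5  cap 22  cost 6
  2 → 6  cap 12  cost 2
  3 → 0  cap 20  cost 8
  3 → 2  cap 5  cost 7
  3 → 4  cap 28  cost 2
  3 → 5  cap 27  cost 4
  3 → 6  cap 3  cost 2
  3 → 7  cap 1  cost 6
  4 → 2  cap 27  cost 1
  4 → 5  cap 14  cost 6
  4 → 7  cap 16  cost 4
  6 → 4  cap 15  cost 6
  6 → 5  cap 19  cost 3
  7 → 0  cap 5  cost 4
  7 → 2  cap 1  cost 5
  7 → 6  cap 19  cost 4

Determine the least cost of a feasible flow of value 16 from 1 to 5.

Minimum cost for 16 units: 132

shortest-cost path #1: 1→2→6→5 push 6 @ unit cost 7 (adds 42)
shortest-cost path #2: 1→3→5 push 10 @ unit cost 9 (adds 90)
total cost = 132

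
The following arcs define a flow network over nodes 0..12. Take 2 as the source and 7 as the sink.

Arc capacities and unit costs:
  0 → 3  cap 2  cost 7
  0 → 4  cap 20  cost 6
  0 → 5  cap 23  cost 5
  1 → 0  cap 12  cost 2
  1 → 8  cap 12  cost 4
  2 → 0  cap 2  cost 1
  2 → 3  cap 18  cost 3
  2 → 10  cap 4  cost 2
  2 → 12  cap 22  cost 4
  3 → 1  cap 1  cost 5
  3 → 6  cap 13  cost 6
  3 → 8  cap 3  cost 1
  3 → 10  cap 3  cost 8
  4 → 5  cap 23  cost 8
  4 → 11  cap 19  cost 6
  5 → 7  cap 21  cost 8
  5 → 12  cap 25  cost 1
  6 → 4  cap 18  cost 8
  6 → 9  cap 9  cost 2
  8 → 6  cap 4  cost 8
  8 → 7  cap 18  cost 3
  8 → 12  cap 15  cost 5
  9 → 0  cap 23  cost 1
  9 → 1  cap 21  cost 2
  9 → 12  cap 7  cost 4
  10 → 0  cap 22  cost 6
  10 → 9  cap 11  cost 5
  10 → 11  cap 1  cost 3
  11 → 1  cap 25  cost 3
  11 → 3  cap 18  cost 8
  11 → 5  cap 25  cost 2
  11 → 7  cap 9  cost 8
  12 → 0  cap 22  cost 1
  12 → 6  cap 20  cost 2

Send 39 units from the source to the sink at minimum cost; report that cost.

Minimum cost for 39 units: 674

shortest-cost path #1: 2→3→8→7 push 3 @ unit cost 7 (adds 21)
shortest-cost path #2: 2→10→11→7 push 1 @ unit cost 13 (adds 13)
shortest-cost path #3: 2→0→5→7 push 2 @ unit cost 14 (adds 28)
shortest-cost path #4: 2→3→1→8→7 push 1 @ unit cost 15 (adds 15)
shortest-cost path #5: 2→10→9→1→8→7 push 3 @ unit cost 16 (adds 48)
shortest-cost path #6: 2→12→6→9→1→8→7 push 8 @ unit cost 17 (adds 136)
shortest-cost path #7: 2→12→0→5→7 push 14 @ unit cost 18 (adds 252)
shortest-cost path #8: 2→3→6→12→0→5→7 push 5 @ unit cost 21 (adds 105)
shortest-cost path #9: 2→3→6→12→0→4→11→7 push 2 @ unit cost 28 (adds 56)
total cost = 674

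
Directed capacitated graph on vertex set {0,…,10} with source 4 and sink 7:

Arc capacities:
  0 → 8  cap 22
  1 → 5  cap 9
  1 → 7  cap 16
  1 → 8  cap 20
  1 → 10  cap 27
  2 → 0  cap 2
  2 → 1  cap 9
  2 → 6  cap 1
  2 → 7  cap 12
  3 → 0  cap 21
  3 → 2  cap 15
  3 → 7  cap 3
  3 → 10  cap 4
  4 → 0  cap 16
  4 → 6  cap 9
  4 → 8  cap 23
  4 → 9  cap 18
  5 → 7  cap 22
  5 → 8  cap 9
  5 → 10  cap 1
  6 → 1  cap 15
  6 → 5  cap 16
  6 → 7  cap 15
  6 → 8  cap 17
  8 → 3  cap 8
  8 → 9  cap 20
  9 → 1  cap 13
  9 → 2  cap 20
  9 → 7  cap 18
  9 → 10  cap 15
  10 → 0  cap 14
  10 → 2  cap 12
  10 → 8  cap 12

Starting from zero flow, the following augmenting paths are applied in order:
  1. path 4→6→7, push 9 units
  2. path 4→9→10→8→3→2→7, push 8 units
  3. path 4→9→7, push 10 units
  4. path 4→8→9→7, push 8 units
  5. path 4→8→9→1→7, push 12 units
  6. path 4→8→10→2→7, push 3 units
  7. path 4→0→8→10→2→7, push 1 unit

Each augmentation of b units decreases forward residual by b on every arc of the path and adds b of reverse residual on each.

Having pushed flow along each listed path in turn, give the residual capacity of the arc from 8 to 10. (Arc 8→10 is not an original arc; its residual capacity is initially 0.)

after path 1 (4→6→7, push 9): res(8,10)=0
after path 2 (4→9→10→8→3→2→7, push 8): res(8,10)=8
after path 3 (4→9→7, push 10): res(8,10)=8
after path 4 (4→8→9→7, push 8): res(8,10)=8
after path 5 (4→8→9→1→7, push 12): res(8,10)=8
after path 6 (4→8→10→2→7, push 3): res(8,10)=5
after path 7 (4→0→8→10→2→7, push 1): res(8,10)=4

Residual capacity of (8,10): 4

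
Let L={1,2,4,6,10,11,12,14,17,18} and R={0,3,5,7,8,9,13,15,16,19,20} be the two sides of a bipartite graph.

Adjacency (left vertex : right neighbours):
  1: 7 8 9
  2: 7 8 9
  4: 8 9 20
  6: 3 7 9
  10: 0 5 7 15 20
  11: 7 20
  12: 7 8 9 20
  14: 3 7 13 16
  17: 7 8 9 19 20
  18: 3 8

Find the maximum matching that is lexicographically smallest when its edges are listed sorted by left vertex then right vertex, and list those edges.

Lex-smallest maximum matching: {(1,7), (2,8), (4,9), (6,3), (10,0), (11,20), (14,13), (17,19)}

|M| = 8 (so the lex-smallest maximum matching has 8 edges)
process left vertices in ascending order; for each, take the smallest-labelled available neighbour that still permits 8 edges overall, or leave it unmatched if none does
lex-smallest matching: {1-7, 2-8, 4-9, 6-3, 10-0, 11-20, 14-13, 17-19}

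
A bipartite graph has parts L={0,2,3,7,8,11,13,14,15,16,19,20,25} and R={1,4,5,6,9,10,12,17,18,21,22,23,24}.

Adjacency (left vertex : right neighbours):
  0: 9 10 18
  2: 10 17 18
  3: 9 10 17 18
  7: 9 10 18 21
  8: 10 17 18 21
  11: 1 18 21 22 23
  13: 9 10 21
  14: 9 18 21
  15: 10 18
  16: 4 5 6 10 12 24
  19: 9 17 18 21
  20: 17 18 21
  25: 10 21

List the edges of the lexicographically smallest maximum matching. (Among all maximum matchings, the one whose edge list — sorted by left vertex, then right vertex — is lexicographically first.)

|M| = 7 (so the lex-smallest maximum matching has 7 edges)
process left vertices in ascending order; for each, take the smallest-labelled available neighbour that still permits 7 edges overall, or leave it unmatched if none does
lex-smallest matching: {0-9, 2-10, 3-17, 7-18, 8-21, 11-1, 16-4}

Lex-smallest maximum matching: {(0,9), (2,10), (3,17), (7,18), (8,21), (11,1), (16,4)}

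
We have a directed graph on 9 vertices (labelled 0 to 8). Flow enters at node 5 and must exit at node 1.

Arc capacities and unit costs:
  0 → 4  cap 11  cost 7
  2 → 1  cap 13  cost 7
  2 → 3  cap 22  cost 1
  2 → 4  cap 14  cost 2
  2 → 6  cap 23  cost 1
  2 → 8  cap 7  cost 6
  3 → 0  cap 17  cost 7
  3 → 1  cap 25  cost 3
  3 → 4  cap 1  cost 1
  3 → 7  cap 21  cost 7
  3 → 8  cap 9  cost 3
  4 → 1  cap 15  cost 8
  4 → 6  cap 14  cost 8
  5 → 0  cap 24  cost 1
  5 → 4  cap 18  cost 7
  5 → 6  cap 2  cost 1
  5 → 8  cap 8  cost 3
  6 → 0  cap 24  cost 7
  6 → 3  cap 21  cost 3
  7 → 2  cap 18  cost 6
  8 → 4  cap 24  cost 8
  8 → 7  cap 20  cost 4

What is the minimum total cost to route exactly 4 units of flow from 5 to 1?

shortest-cost path #1: 5→6→3→1 push 2 @ unit cost 7 (adds 14)
shortest-cost path #2: 5→4→1 push 2 @ unit cost 15 (adds 30)
total cost = 44

Minimum cost for 4 units: 44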